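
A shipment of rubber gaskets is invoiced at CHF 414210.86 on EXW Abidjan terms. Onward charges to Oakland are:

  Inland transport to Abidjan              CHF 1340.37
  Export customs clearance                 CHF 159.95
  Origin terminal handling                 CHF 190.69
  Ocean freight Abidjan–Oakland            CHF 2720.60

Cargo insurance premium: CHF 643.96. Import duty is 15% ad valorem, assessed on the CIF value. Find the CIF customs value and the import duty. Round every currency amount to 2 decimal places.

CIF value: CHF 419266.43; import duty: CHF 62889.96

CIF = EXW price + pre-shipment costs + freight + insurance
CIF = 414210.86 + 1340.37 + 159.95 + 190.69 + 2720.60 + 643.96 = 419266.43
Import duty = 419266.43 × 15% = 62889.96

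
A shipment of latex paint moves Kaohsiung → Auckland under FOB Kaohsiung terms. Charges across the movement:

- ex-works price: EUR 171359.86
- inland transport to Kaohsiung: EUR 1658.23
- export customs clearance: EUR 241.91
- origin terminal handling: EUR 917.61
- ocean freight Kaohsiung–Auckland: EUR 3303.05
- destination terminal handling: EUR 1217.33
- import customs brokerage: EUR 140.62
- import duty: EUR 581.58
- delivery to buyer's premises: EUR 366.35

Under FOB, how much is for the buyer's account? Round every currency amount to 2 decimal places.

FOB: the seller bears costs until goods are on board at the origin port; the buyer bears freight, insurance and all costs thereafter.
Seller's account: goods 171359.86 + inland to port 1658.23 + export clearance 241.91 + origin terminal 917.61 = 174177.61
Buyer's account: freight 3303.05 + destination terminal 1217.33 + brokerage 140.62 + duty 581.58 + delivery 366.35 = 5608.93

Buyer's account: EUR 5608.93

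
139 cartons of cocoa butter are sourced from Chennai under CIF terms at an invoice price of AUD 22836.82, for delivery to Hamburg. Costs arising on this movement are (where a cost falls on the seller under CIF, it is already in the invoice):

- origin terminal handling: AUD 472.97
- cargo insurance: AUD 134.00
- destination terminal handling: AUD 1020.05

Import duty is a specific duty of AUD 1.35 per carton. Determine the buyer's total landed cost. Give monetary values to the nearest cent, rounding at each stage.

Total landed cost: AUD 24044.52

CIF: the seller pays costs through ocean freight and marine insurance to the destination port.
Already in the invoice (seller's account under CIF): origin terminal, insurance — exclude.
The CIF price already equals the CIF value: 22836.82
Import duty = 139 × 1.35 = 187.65
Buyer bears: destination terminal 1020.05 + duty 187.65 = 1207.70
Landed cost = invoice 22836.82 + 1207.70 = 24044.52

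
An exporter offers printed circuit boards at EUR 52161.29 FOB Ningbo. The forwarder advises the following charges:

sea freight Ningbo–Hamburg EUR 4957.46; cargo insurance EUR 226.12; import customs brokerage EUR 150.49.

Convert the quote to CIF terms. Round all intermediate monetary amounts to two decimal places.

CIF price: EUR 57344.87

Not relevant to the conversion: brokerage — on the buyer under both terms; not part of either seller's price.
From FOB to CIF, the seller additionally bears: freight, insurance.
CIF price = 52161.29 + 4957.46 + 226.12 = 57344.87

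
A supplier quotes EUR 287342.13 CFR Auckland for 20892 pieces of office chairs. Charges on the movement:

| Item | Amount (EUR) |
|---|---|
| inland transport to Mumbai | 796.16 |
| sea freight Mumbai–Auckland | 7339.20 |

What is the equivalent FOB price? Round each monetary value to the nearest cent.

FOB price: EUR 280002.93

Not relevant to the conversion: inland to port — on the seller under both CFR and FOB; already in the CFR price and stays in the FOB price.
From CFR to FOB, the seller no longer bears: freight.
FOB price = 287342.13 − 7339.20 = 280002.93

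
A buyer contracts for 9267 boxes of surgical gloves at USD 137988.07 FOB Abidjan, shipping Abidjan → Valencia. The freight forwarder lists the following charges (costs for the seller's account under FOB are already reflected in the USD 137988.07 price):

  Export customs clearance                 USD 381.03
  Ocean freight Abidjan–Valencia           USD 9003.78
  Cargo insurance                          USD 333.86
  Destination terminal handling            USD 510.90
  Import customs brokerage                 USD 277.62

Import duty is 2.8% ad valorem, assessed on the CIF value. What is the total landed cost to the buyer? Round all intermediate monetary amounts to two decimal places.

FOB: the seller bears costs until goods are on board at the origin port; the buyer bears freight, insurance and all costs thereafter.
Already in the invoice (seller's account under FOB): export clearance — exclude.
CIF value = FOB price + freight + insurance = 137988.07 + 9003.78 + 333.86 = 147325.71
Import duty = 147325.71 × 2.8% = 4125.12
Buyer bears: freight 9003.78 + insurance 333.86 + destination terminal 510.90 + brokerage 277.62 + duty 4125.12 = 14251.28
Landed cost = invoice 137988.07 + 14251.28 = 152239.35

Total landed cost: USD 152239.35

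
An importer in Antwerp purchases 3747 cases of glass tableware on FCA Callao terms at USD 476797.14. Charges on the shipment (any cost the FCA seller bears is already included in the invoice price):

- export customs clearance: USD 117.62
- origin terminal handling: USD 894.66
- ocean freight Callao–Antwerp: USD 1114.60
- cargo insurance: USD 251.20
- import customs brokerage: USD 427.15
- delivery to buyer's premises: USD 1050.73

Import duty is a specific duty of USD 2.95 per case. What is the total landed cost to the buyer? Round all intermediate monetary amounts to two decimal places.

Total landed cost: USD 491589.13

FCA: the seller delivers export-cleared goods to the carrier; the buyer bears costs from that point.
Already in the invoice (seller's account under FCA): export clearance — exclude.
CIF value = FCA price + origin terminal + freight + insurance = 476797.14 + 894.66 + 1114.60 + 251.20 = 479057.60
Import duty = 3747 × 2.95 = 11053.65
Buyer bears: origin terminal 894.66 + freight 1114.60 + insurance 251.20 + brokerage 427.15 + delivery 1050.73 + duty 11053.65 = 14791.99
Landed cost = invoice 476797.14 + 14791.99 = 491589.13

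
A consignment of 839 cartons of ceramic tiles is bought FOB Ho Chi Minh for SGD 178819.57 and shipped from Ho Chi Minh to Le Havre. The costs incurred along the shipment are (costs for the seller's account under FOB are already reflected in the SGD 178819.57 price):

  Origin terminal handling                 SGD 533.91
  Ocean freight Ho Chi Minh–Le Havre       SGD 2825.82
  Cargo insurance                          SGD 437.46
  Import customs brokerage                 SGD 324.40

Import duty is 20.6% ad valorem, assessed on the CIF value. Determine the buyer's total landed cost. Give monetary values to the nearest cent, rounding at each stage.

Total landed cost: SGD 219916.32

FOB: the seller bears costs until goods are on board at the origin port; the buyer bears freight, insurance and all costs thereafter.
Already in the invoice (seller's account under FOB): origin terminal — exclude.
CIF value = FOB price + freight + insurance = 178819.57 + 2825.82 + 437.46 = 182082.85
Import duty = 182082.85 × 20.6% = 37509.07
Buyer bears: freight 2825.82 + insurance 437.46 + brokerage 324.40 + duty 37509.07 = 41096.75
Landed cost = invoice 178819.57 + 41096.75 = 219916.32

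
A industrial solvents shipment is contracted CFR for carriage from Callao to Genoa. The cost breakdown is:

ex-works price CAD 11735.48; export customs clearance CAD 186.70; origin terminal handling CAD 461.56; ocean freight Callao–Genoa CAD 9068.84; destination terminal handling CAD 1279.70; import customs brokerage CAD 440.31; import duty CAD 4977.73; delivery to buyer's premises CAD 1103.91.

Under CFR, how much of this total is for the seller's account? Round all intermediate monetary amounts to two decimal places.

CFR: the seller pays costs through ocean freight to the destination port, but not insurance.
Seller's account: goods 11735.48 + export clearance 186.70 + origin terminal 461.56 + freight 9068.84 = 21452.58
Buyer's account: destination terminal 1279.70 + brokerage 440.31 + duty 4977.73 + delivery 1103.91 = 7801.65

Seller's account: CAD 21452.58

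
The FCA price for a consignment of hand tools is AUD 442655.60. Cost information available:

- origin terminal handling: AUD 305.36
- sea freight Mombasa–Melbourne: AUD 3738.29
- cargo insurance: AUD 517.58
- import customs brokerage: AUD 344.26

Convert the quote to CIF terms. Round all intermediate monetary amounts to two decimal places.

CIF price: AUD 447216.83

Not relevant to the conversion: brokerage — on the buyer under both terms; not part of either seller's price.
From FCA to CIF, the seller additionally bears: origin terminal, freight, insurance.
CIF price = 442655.60 + 305.36 + 3738.29 + 517.58 = 447216.83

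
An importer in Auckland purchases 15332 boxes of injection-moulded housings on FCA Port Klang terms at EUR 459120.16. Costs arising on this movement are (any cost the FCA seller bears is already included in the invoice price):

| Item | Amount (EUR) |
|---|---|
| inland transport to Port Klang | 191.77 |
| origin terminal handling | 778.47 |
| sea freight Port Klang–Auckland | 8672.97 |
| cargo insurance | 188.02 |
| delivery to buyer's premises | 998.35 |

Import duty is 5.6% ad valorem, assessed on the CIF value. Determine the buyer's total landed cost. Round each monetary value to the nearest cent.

FCA: the seller delivers export-cleared goods to the carrier; the buyer bears costs from that point.
Already in the invoice (seller's account under FCA): inland to port — exclude.
CIF value = FCA price + origin terminal + freight + insurance = 459120.16 + 778.47 + 8672.97 + 188.02 = 468759.62
Import duty = 468759.62 × 5.6% = 26250.54
Buyer bears: origin terminal 778.47 + freight 8672.97 + insurance 188.02 + delivery 998.35 + duty 26250.54 = 36888.35
Landed cost = invoice 459120.16 + 36888.35 = 496008.51

Total landed cost: EUR 496008.51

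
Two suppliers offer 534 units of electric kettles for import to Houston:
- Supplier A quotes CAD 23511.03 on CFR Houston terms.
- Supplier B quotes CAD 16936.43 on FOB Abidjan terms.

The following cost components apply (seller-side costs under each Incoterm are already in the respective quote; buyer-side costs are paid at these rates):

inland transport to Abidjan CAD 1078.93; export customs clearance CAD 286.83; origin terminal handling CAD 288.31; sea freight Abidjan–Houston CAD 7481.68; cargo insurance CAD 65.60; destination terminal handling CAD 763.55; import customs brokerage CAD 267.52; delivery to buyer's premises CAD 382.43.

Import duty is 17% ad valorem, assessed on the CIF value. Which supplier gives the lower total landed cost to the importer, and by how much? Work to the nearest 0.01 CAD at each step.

Supplier A (CFR):
CIF value = CFR price + insurance = 23511.03 + 65.60 = 23576.63
Import duty = 23576.63 × 17% = 4008.03
Buyer bears (A): 65.60 + 763.55 + 267.52 + 382.43 = 1479.10
Landed cost (A) = invoice 23511.03 + 1479.10 + duty 4008.03 = 28998.16
Supplier B (FOB):
CIF value = FOB price + freight + insurance = 16936.43 + 7481.68 + 65.60 = 24483.71
Import duty = 24483.71 × 17% = 4162.23
Buyer bears (B): 7481.68 + 65.60 + 763.55 + 267.52 + 382.43 = 8960.78
Landed cost (B) = invoice 16936.43 + 8960.78 + duty 4162.23 = 30059.44
Difference = |28998.16 − 30059.44| = 1061.28

Supplier A is cheaper by CAD 1061.28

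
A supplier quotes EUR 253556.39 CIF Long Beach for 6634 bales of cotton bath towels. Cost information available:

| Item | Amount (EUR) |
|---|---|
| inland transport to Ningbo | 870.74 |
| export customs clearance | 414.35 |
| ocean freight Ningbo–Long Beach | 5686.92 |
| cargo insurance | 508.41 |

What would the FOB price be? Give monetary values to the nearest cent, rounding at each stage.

FOB price: EUR 247361.06

Not relevant to the conversion: inland to port, export clearance — on the seller under both CIF and FOB; already in the CIF price and stays in the FOB price.
From CIF to FOB, the seller no longer bears: freight, insurance.
FOB price = 253556.39 − 5686.92 − 508.41 = 247361.06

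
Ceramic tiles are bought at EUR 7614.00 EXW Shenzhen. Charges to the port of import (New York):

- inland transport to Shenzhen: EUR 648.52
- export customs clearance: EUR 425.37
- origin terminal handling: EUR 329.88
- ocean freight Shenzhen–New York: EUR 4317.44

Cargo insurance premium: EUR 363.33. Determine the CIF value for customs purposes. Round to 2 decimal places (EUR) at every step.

CIF = EXW price + pre-shipment costs + freight + insurance
CIF = 7614.00 + 648.52 + 425.37 + 329.88 + 4317.44 + 363.33 = 13698.54

CIF value: EUR 13698.54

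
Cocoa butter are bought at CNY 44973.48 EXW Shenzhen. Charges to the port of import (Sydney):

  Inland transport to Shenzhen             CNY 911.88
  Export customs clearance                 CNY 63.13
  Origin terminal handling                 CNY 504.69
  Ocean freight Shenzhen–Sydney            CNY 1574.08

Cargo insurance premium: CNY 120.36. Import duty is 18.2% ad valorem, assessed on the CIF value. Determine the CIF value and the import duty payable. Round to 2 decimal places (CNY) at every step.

CIF value: CNY 48147.62; import duty: CNY 8762.87

CIF = EXW price + pre-shipment costs + freight + insurance
CIF = 44973.48 + 911.88 + 63.13 + 504.69 + 1574.08 + 120.36 = 48147.62
Import duty = 48147.62 × 18.2% = 8762.87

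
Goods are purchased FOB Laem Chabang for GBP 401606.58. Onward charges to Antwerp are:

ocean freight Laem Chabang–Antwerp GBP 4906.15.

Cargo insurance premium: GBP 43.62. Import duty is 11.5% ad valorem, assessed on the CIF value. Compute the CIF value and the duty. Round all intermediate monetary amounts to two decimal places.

CIF = FOB price + freight + insurance
CIF = 401606.58 + 4906.15 + 43.62 = 406556.35
Import duty = 406556.35 × 11.5% = 46753.98

CIF value: GBP 406556.35; import duty: GBP 46753.98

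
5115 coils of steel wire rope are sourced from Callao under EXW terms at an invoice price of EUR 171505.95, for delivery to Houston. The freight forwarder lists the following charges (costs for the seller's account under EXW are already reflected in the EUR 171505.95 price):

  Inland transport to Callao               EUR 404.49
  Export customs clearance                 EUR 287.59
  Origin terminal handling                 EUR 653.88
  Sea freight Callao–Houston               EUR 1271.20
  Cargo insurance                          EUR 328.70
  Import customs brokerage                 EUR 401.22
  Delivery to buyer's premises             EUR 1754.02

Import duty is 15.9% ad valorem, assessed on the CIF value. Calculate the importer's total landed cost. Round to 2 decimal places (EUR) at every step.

EXW: the seller makes goods available at their premises; the buyer bears all onward costs.
CIF value = EXW price + inland to port + export clearance + origin terminal + freight + insurance = 171505.95 + 404.49 + 287.59 + 653.88 + 1271.20 + 328.70 = 174451.81
Import duty = 174451.81 × 15.9% = 27737.84
Buyer bears: inland to port 404.49 + export clearance 287.59 + origin terminal 653.88 + freight 1271.20 + insurance 328.70 + brokerage 401.22 + delivery 1754.02 + duty 27737.84 = 32838.94
Landed cost = invoice 171505.95 + 32838.94 = 204344.89

Total landed cost: EUR 204344.89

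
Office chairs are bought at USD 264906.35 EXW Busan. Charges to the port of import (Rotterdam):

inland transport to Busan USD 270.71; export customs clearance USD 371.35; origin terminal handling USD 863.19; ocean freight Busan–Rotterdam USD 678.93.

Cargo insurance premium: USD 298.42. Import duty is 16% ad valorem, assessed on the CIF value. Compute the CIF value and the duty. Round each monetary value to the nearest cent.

CIF value: USD 267388.95; import duty: USD 42782.23

CIF = EXW price + pre-shipment costs + freight + insurance
CIF = 264906.35 + 270.71 + 371.35 + 863.19 + 678.93 + 298.42 = 267388.95
Import duty = 267388.95 × 16% = 42782.23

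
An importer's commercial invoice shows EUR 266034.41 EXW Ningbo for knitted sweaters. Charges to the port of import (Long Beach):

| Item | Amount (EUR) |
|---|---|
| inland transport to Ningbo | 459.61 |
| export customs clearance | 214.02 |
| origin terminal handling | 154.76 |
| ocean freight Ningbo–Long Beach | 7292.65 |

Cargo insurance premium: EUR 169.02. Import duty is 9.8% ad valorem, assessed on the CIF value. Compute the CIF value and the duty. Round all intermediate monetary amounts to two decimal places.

CIF = EXW price + pre-shipment costs + freight + insurance
CIF = 266034.41 + 459.61 + 214.02 + 154.76 + 7292.65 + 169.02 = 274324.47
Import duty = 274324.47 × 9.8% = 26883.80

CIF value: EUR 274324.47; import duty: EUR 26883.80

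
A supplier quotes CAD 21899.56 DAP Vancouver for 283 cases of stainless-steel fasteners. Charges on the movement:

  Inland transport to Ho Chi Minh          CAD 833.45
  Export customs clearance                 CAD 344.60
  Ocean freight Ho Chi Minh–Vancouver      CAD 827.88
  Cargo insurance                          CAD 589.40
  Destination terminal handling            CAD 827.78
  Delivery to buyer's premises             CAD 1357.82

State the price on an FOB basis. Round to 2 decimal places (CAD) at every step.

Not relevant to the conversion: inland to port, export clearance — on the seller under both DAP and FOB; already in the DAP price and stays in the FOB price.
From DAP to FOB, the seller no longer bears: freight, insurance, destination terminal, delivery.
FOB price = 21899.56 − 827.88 − 589.40 − 827.78 − 1357.82 = 18296.68

FOB price: CAD 18296.68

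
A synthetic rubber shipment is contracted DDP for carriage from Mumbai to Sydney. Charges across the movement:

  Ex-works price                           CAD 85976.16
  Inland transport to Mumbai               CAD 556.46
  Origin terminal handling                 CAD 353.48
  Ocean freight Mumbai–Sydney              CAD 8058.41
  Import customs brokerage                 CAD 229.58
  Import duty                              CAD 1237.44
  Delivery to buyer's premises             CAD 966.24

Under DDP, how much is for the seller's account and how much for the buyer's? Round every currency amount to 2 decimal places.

DDP: the seller bears all costs including import duty.
Seller's account: goods 85976.16 + inland to port 556.46 + origin terminal 353.48 + freight 8058.41 + brokerage 229.58 + duty 1237.44 + delivery 966.24 = 97377.77
Buyer's account: 0.00

Seller: CAD 97377.77; buyer: CAD 0.00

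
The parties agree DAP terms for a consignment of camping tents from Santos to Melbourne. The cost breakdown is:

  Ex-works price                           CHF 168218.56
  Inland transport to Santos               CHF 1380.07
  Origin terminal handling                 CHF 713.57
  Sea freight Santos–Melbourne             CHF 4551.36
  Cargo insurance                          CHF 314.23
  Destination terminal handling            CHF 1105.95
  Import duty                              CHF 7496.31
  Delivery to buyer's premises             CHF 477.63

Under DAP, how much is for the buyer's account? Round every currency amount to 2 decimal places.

DAP: the seller bears all costs to the named destination except import duty and clearance.
Seller's account: goods 168218.56 + inland to port 1380.07 + origin terminal 713.57 + freight 4551.36 + insurance 314.23 + destination terminal 1105.95 + delivery 477.63 = 176761.37
Buyer's account: duty 7496.31 = 7496.31

Buyer's account: CHF 7496.31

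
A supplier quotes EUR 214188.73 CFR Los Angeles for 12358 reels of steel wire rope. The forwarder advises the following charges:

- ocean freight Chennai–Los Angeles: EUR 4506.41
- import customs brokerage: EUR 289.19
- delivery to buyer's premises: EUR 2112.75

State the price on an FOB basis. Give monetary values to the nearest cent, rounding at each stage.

Not relevant to the conversion: brokerage, delivery — on the buyer under both terms; not part of either seller's price.
From CFR to FOB, the seller no longer bears: freight.
FOB price = 214188.73 − 4506.41 = 209682.32

FOB price: EUR 209682.32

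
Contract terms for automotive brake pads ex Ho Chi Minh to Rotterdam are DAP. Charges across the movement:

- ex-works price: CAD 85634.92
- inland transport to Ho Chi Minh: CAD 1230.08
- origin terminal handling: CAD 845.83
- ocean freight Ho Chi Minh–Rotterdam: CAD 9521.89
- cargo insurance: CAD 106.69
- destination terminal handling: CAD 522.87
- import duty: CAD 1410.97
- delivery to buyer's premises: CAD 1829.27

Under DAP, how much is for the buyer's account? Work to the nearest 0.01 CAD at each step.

Buyer's account: CAD 1410.97

DAP: the seller bears all costs to the named destination except import duty and clearance.
Seller's account: goods 85634.92 + inland to port 1230.08 + origin terminal 845.83 + freight 9521.89 + insurance 106.69 + destination terminal 522.87 + delivery 1829.27 = 99691.55
Buyer's account: duty 1410.97 = 1410.97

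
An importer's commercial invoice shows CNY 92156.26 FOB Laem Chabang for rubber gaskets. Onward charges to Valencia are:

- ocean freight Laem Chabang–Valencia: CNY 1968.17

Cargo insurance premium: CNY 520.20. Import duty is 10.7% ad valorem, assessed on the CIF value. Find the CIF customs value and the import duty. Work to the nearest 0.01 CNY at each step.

CIF value: CNY 94644.63; import duty: CNY 10126.98

CIF = FOB price + freight + insurance
CIF = 92156.26 + 1968.17 + 520.20 = 94644.63
Import duty = 94644.63 × 10.7% = 10126.98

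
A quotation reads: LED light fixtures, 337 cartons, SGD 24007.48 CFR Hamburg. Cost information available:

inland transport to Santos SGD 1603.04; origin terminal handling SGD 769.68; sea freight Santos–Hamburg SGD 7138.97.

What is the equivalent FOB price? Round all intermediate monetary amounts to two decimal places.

FOB price: SGD 16868.51

Not relevant to the conversion: inland to port, origin terminal — on the seller under both CFR and FOB; already in the CFR price and stays in the FOB price.
From CFR to FOB, the seller no longer bears: freight.
FOB price = 24007.48 − 7138.97 = 16868.51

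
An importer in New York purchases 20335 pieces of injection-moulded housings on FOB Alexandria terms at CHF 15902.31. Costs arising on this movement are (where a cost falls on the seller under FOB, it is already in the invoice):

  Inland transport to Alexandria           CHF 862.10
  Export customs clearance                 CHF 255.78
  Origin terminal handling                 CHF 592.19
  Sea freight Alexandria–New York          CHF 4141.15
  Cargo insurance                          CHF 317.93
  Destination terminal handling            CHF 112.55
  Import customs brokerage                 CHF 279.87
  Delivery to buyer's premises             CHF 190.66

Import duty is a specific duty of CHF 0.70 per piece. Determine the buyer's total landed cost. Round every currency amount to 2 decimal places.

Total landed cost: CHF 35178.97

FOB: the seller bears costs until goods are on board at the origin port; the buyer bears freight, insurance and all costs thereafter.
Already in the invoice (seller's account under FOB): inland to port, export clearance, origin terminal — exclude.
CIF value = FOB price + freight + insurance = 15902.31 + 4141.15 + 317.93 = 20361.39
Import duty = 20335 × 0.70 = 14234.50
Buyer bears: freight 4141.15 + insurance 317.93 + destination terminal 112.55 + brokerage 279.87 + delivery 190.66 + duty 14234.50 = 19276.66
Landed cost = invoice 15902.31 + 19276.66 = 35178.97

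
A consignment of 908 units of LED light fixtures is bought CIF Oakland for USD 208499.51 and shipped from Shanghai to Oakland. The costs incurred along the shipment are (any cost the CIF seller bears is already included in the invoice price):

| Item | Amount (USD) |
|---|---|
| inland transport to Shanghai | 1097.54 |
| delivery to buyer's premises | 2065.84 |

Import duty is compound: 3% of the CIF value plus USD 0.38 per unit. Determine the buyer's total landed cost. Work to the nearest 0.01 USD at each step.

CIF: the seller pays costs through ocean freight and marine insurance to the destination port.
Already in the invoice (seller's account under CIF): inland to port — exclude.
The CIF price already equals the CIF value: 208499.51
Ad valorem component: 208499.51 × 3% = 6254.99
Specific component: 908 × 0.38 = 345.04
Import duty = 6254.99 + 345.04 = 6600.03
Buyer bears: delivery 2065.84 + duty 6600.03 = 8665.87
Landed cost = invoice 208499.51 + 8665.87 = 217165.38

Total landed cost: USD 217165.38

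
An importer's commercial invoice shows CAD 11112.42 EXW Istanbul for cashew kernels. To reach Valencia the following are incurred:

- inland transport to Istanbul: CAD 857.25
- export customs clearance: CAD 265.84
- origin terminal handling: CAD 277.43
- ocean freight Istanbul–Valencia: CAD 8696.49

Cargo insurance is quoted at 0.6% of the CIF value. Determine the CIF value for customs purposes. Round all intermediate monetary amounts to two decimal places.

Let C be the CIF value. C = EXW price + pre-shipment costs + freight + 0.6% × C
C − 0.6% × C = 11112.42 + 857.25 + 265.84 + 277.43 + 8696.49
0.994 × C = 21209.43
C = 21209.43 / 0.994 = 21337.45
Insurance premium = 0.6% × 21337.45 = 128.02

CIF value: CAD 21337.45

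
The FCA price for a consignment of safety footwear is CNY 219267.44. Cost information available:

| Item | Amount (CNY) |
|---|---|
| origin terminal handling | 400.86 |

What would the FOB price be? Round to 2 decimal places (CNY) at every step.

FOB price: CNY 219668.30

From FCA to FOB, the seller additionally bears: origin terminal.
FOB price = 219267.44 + 400.86 = 219668.30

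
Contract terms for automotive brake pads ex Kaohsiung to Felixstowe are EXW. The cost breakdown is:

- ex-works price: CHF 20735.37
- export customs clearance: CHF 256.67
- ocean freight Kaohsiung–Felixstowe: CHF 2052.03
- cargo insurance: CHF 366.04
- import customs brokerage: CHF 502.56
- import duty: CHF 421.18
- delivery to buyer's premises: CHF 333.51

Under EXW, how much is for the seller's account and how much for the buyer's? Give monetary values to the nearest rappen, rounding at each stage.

EXW: the seller makes goods available at their premises; the buyer bears all onward costs.
Seller's account: goods 20735.37 = 20735.37
Buyer's account: export clearance 256.67 + freight 2052.03 + insurance 366.04 + brokerage 502.56 + duty 421.18 + delivery 333.51 = 3931.99

Seller: CHF 20735.37; buyer: CHF 3931.99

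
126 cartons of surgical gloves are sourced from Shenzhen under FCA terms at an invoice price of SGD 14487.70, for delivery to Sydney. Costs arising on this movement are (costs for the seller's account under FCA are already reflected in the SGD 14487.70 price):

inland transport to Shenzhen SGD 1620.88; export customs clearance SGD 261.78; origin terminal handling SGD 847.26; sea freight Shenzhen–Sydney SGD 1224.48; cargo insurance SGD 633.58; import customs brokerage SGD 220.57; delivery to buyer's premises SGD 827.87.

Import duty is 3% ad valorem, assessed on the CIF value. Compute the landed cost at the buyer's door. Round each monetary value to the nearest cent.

FCA: the seller delivers export-cleared goods to the carrier; the buyer bears costs from that point.
Already in the invoice (seller's account under FCA): inland to port, export clearance — exclude.
CIF value = FCA price + origin terminal + freight + insurance = 14487.70 + 847.26 + 1224.48 + 633.58 = 17193.02
Import duty = 17193.02 × 3% = 515.79
Buyer bears: origin terminal 847.26 + freight 1224.48 + insurance 633.58 + brokerage 220.57 + delivery 827.87 + duty 515.79 = 4269.55
Landed cost = invoice 14487.70 + 4269.55 = 18757.25

Total landed cost: SGD 18757.25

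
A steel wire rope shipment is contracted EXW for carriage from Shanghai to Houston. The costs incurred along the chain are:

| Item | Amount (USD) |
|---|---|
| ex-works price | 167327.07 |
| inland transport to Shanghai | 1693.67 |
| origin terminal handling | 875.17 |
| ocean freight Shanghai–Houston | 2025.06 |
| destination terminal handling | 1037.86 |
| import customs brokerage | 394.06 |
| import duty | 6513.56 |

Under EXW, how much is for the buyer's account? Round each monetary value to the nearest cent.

EXW: the seller makes goods available at their premises; the buyer bears all onward costs.
Seller's account: goods 167327.07 = 167327.07
Buyer's account: inland to port 1693.67 + origin terminal 875.17 + freight 2025.06 + destination terminal 1037.86 + brokerage 394.06 + duty 6513.56 = 12539.38

Buyer's account: USD 12539.38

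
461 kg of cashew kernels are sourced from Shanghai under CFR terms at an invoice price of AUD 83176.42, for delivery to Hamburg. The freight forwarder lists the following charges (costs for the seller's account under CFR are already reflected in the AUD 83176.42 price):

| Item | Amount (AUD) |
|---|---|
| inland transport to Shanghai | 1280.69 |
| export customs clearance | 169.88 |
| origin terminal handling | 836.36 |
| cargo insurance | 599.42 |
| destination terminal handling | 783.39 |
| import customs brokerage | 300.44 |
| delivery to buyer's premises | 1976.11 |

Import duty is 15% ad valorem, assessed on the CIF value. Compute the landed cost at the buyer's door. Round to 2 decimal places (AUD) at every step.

Total landed cost: AUD 99402.16

CFR: the seller pays costs through ocean freight to the destination port, but not insurance.
Already in the invoice (seller's account under CFR): inland to port, export clearance, origin terminal — exclude.
CIF value = CFR price + insurance = 83176.42 + 599.42 = 83775.84
Import duty = 83775.84 × 15% = 12566.38
Buyer bears: insurance 599.42 + destination terminal 783.39 + brokerage 300.44 + delivery 1976.11 + duty 12566.38 = 16225.74
Landed cost = invoice 83176.42 + 16225.74 = 99402.16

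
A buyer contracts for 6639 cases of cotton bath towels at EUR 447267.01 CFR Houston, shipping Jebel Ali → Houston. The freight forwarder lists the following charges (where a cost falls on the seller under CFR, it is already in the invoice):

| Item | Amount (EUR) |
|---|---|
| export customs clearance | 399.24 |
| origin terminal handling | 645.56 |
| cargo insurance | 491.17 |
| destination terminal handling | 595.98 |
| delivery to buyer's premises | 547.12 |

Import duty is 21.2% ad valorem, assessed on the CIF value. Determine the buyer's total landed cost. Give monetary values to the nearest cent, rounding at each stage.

CFR: the seller pays costs through ocean freight to the destination port, but not insurance.
Already in the invoice (seller's account under CFR): export clearance, origin terminal — exclude.
CIF value = CFR price + insurance = 447267.01 + 491.17 = 447758.18
Import duty = 447758.18 × 21.2% = 94924.73
Buyer bears: insurance 491.17 + destination terminal 595.98 + delivery 547.12 + duty 94924.73 = 96559.00
Landed cost = invoice 447267.01 + 96559.00 = 543826.01

Total landed cost: EUR 543826.01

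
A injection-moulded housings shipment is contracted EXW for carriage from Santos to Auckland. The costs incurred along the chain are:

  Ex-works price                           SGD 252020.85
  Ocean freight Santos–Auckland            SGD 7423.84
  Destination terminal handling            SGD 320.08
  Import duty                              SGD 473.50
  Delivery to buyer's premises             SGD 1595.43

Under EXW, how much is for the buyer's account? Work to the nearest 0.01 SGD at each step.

Buyer's account: SGD 9812.85

EXW: the seller makes goods available at their premises; the buyer bears all onward costs.
Seller's account: goods 252020.85 = 252020.85
Buyer's account: freight 7423.84 + destination terminal 320.08 + duty 473.50 + delivery 1595.43 = 9812.85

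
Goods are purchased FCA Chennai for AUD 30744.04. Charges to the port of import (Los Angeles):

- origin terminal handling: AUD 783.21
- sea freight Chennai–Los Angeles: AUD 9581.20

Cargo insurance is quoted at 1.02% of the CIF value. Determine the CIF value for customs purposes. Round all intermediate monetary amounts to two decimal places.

CIF value: AUD 41532.08

Let C be the CIF value. C = FCA price + pre-shipment costs + freight + 1.02% × C
C − 1.02% × C = 30744.04 + 783.21 + 9581.20
0.9898 × C = 41108.45
C = 41108.45 / 0.9898 = 41532.08
Insurance premium = 1.02% × 41532.08 = 423.63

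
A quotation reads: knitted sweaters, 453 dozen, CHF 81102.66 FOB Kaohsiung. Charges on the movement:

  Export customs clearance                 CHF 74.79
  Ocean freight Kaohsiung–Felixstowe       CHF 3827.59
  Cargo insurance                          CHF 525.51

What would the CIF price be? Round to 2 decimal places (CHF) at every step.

Not relevant to the conversion: export clearance — on the seller under both FOB and CIF; already in the FOB price and stays in the CIF price.
From FOB to CIF, the seller additionally bears: freight, insurance.
CIF price = 81102.66 + 3827.59 + 525.51 = 85455.76

CIF price: CHF 85455.76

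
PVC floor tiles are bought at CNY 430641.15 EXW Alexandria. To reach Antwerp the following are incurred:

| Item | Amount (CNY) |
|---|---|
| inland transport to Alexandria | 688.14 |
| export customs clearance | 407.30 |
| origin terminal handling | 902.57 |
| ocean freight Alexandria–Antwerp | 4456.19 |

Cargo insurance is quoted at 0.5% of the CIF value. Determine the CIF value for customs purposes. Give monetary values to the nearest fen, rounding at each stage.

Let C be the CIF value. C = EXW price + pre-shipment costs + freight + 0.5% × C
C − 0.5% × C = 430641.15 + 688.14 + 407.30 + 902.57 + 4456.19
0.995 × C = 437095.35
C = 437095.35 / 0.995 = 439291.81
Insurance premium = 0.5% × 439291.81 = 2196.46

CIF value: CNY 439291.81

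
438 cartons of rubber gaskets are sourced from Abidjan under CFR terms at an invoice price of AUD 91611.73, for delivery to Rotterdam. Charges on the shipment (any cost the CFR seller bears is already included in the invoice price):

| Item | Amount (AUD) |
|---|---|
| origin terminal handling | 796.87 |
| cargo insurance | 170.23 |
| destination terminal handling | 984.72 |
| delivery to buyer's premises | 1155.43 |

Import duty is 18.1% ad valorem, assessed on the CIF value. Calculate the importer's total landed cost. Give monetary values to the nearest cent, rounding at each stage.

CFR: the seller pays costs through ocean freight to the destination port, but not insurance.
Already in the invoice (seller's account under CFR): origin terminal — exclude.
CIF value = CFR price + insurance = 91611.73 + 170.23 = 91781.96
Import duty = 91781.96 × 18.1% = 16612.53
Buyer bears: insurance 170.23 + destination terminal 984.72 + delivery 1155.43 + duty 16612.53 = 18922.91
Landed cost = invoice 91611.73 + 18922.91 = 110534.64

Total landed cost: AUD 110534.64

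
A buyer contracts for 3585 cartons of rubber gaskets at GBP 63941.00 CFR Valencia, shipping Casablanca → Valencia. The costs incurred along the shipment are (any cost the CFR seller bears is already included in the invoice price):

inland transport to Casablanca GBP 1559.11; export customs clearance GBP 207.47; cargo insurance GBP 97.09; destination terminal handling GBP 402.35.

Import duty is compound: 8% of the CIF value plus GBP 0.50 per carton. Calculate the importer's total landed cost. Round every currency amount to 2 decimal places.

CFR: the seller pays costs through ocean freight to the destination port, but not insurance.
Already in the invoice (seller's account under CFR): inland to port, export clearance — exclude.
CIF value = CFR price + insurance = 63941.00 + 97.09 = 64038.09
Ad valorem component: 64038.09 × 8% = 5123.05
Specific component: 3585 × 0.50 = 1792.50
Import duty = 5123.05 + 1792.50 = 6915.55
Buyer bears: insurance 97.09 + destination terminal 402.35 + duty 6915.55 = 7414.99
Landed cost = invoice 63941.00 + 7414.99 = 71355.99

Total landed cost: GBP 71355.99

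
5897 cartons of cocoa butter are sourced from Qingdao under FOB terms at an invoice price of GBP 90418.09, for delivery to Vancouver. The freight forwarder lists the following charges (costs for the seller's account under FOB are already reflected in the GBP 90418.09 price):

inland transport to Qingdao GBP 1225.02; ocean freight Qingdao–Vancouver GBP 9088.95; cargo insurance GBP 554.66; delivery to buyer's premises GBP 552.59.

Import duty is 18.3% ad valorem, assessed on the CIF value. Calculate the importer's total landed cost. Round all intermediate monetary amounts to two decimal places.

FOB: the seller bears costs until goods are on board at the origin port; the buyer bears freight, insurance and all costs thereafter.
Already in the invoice (seller's account under FOB): inland to port — exclude.
CIF value = FOB price + freight + insurance = 90418.09 + 9088.95 + 554.66 = 100061.70
Import duty = 100061.70 × 18.3% = 18311.29
Buyer bears: freight 9088.95 + insurance 554.66 + delivery 552.59 + duty 18311.29 = 28507.49
Landed cost = invoice 90418.09 + 28507.49 = 118925.58

Total landed cost: GBP 118925.58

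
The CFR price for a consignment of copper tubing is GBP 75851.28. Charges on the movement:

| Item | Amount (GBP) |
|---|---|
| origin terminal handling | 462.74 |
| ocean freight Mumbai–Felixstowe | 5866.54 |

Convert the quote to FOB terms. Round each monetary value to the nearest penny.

Not relevant to the conversion: origin terminal — on the seller under both CFR and FOB; already in the CFR price and stays in the FOB price.
From CFR to FOB, the seller no longer bears: freight.
FOB price = 75851.28 − 5866.54 = 69984.74

FOB price: GBP 69984.74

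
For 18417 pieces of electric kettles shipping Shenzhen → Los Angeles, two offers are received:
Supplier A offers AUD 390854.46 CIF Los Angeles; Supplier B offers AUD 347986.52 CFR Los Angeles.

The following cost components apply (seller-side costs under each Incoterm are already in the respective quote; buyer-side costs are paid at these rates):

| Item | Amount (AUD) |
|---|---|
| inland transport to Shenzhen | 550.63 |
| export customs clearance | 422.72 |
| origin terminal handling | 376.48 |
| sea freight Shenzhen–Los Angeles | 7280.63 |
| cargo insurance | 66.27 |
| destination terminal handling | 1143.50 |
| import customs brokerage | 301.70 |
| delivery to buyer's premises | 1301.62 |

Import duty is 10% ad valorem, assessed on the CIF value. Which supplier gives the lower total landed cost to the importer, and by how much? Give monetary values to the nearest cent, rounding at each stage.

Supplier B is cheaper by AUD 47081.84

Supplier A (CIF):
The CIF price already equals the CIF value: 390854.46
Import duty = 390854.46 × 10% = 39085.45
Buyer bears (A): 1143.50 + 301.70 + 1301.62 = 2746.82
Landed cost (A) = invoice 390854.46 + 2746.82 + duty 39085.45 = 432686.73
Supplier B (CFR):
CIF value = CFR price + insurance = 347986.52 + 66.27 = 348052.79
Import duty = 348052.79 × 10% = 34805.28
Buyer bears (B): 66.27 + 1143.50 + 301.70 + 1301.62 = 2813.09
Landed cost (B) = invoice 347986.52 + 2813.09 + duty 34805.28 = 385604.89
Difference = |432686.73 − 385604.89| = 47081.84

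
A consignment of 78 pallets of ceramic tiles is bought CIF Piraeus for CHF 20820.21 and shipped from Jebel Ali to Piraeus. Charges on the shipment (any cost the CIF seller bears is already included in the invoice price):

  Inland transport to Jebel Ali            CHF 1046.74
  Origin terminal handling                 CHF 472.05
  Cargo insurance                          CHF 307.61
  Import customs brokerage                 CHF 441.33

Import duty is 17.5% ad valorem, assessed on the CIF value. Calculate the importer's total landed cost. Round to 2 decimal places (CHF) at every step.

Total landed cost: CHF 24905.08

CIF: the seller pays costs through ocean freight and marine insurance to the destination port.
Already in the invoice (seller's account under CIF): inland to port, origin terminal, insurance — exclude.
The CIF price already equals the CIF value: 20820.21
Import duty = 20820.21 × 17.5% = 3643.54
Buyer bears: brokerage 441.33 + duty 3643.54 = 4084.87
Landed cost = invoice 20820.21 + 4084.87 = 24905.08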